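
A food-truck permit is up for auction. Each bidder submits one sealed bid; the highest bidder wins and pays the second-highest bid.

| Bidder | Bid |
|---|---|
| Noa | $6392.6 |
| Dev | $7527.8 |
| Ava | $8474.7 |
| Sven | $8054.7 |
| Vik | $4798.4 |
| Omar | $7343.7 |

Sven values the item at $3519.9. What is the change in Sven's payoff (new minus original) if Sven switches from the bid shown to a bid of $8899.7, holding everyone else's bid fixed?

The highest bid among the other bidders is $8474.7; Sven's bid doesn't change that.
Original bid $8054.7: Sven is not highest (top rival bid is $8474.7); payoff $0.
Alternative bid $8899.7: Sven is highest, pays the top rival bid $8474.7; payoff $3519.9 − $8474.7 = −$4954.8.
Change in payoff = −$4954.8 − ($0) = −$4954.8.

−$4954.8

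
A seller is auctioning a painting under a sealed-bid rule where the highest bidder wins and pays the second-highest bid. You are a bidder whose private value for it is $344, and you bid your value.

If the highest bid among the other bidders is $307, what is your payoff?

$37

Your bid $344 exceeds the highest competing bid $307, so you win.
In a second-price auction the winner pays the second-highest bid, $307.
Payoff = value − price = $344 − $307 = $37.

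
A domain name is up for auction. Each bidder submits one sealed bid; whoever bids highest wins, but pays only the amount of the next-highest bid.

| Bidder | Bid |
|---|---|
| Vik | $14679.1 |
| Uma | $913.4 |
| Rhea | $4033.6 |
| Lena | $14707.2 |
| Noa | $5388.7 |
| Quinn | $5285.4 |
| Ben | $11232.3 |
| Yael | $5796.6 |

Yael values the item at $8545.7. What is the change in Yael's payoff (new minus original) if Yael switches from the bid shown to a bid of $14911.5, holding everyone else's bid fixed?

−$6161.5

The highest bid among the other bidders is $14707.2; Yael's bid doesn't change that.
Original bid $5796.6: Yael is not highest (top rival bid is $14707.2); payoff $0.
Alternative bid $14911.5: Yael is highest, pays the top rival bid $14707.2; payoff $8545.7 − $14707.2 = −$6161.5.
Change in payoff = −$6161.5 − ($0) = −$6161.5.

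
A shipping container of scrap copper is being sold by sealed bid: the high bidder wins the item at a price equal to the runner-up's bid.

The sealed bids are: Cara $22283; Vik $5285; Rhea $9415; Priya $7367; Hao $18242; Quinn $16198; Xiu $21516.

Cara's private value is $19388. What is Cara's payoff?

Highest bid: Cara at $22283, so Cara wins.
Second-highest bid: Xiu at $21516 — that is the price the winner pays.
Cara's payoff = value − price = $19388 − $21516 = −$2128.

−$2128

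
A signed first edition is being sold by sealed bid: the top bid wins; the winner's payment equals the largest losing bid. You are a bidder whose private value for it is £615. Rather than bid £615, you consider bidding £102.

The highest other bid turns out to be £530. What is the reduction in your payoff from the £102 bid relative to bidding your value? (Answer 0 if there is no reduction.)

Bidding your value £615: you win (since £615 > £530) and pay £530. Payoff £85.
Bidding £102: you lose. Payoff £0.
The competing bid £530 lies between your shaded bid and your value, so underbidding forfeits an item you could have won at a profitable price.
Loss from deviating = £85 − (£0) = £85.
Because the price is fixed by the runner-up's bid, deviating from your value can only change a good outcome into a bad one — never the reverse.

£85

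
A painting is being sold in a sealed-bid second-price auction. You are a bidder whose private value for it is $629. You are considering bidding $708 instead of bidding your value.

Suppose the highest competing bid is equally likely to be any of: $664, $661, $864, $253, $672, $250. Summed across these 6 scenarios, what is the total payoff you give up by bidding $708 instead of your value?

The deviation costs you only when the competing bid falls strictly between $629 and $708; elsewhere both bids give the same outcome.
$664: truthful payoff $0, deviation payoff −$35 → loss $35.
$661: truthful payoff $0, deviation payoff −$32 → loss $32.
$864: outcomes coincide → loss $0.
$253: outcomes coincide → loss $0.
$672: truthful payoff $0, deviation payoff −$43 → loss $43.
$250: outcomes coincide → loss $0.
Total loss = $35 + $32 + $43 = $110.
Because the price is fixed by the runner-up's bid, deviating from your value can only change a good outcome into a bad one — never the reverse.

$110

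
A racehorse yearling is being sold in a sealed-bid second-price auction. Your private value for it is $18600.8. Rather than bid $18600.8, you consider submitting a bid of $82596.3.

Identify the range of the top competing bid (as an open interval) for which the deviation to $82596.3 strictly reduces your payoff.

($18600.8, $82596.3)

If the competing bid is below $18600.8, both bids win at the same price — no difference.
If it is above $82596.3, both bids lose — no difference.
If it lies strictly between $18600.8 and $82596.3, bidding your value loses (payoff 0) while bidding $82596.3 wins at a price above your value (payoff negative).
So the deviation strictly hurts on the open interval ($18600.8, $82596.3).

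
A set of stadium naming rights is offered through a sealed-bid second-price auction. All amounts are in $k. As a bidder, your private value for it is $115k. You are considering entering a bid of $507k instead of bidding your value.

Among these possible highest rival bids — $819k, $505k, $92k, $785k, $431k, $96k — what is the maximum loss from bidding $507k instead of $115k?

$819k: same outcome either way → loss $0k.
$505k: truthful gives $0k, deviation gives −$390k → loss $390k.
$92k: same outcome either way → loss $0k.
$785k: same outcome either way → loss $0k.
$431k: truthful gives $0k, deviation gives −$316k → loss $316k.
$96k: same outcome either way → loss $0k.
Maximum loss: $390k.

$390k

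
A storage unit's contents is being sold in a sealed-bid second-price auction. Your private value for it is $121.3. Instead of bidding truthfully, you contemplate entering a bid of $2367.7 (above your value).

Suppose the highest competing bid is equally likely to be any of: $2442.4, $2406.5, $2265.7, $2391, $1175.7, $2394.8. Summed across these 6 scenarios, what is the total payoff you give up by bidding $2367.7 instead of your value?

$3198.8

The deviation costs you only when the competing bid falls strictly between $121.3 and $2367.7; elsewhere both bids give the same outcome.
$2442.4: outcomes coincide → loss $0.
$2406.5: outcomes coincide → loss $0.
$2265.7: truthful payoff $0, deviation payoff −$2144.4 → loss $2144.4.
$2391: outcomes coincide → loss $0.
$1175.7: truthful payoff $0, deviation payoff −$1054.4 → loss $1054.4.
$2394.8: outcomes coincide → loss $0.
Total loss = $2144.4 + $1054.4 = $3198.8.
Truthful bidding weakly dominates here: raising your bid can only win items priced above your value, and lowering it can only forfeit items priced below.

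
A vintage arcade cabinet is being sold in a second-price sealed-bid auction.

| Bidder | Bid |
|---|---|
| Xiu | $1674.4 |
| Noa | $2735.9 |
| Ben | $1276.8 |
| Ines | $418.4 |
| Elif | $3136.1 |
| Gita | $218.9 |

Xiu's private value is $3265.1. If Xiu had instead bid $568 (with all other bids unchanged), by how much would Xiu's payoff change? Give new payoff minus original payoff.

$0

The highest bid among the other bidders is $3136.1; Xiu's bid doesn't change that.
Original bid $1674.4: Xiu is not highest (top rival bid is $3136.1); payoff $0.
Alternative bid $568: Xiu is not highest (top rival bid is $3136.1); payoff $0.
Change in payoff = $0 − ($0) = $0.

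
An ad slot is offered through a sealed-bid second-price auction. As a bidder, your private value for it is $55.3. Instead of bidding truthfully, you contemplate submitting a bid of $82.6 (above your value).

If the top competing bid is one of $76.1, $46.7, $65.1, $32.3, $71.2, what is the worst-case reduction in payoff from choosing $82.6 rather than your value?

$76.1: truthful gives $0, deviation gives −$20.8 → loss $20.8.
$46.7: same outcome either way → loss $0.
$65.1: truthful gives $0, deviation gives −$9.8 → loss $9.8.
$32.3: same outcome either way → loss $0.
$71.2: truthful gives $0, deviation gives −$15.9 → loss $15.9.
Maximum loss: $20.8.

$20.8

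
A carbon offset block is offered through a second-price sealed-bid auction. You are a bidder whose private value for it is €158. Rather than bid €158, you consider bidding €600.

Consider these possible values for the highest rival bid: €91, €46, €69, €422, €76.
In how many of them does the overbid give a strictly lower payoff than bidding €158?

The deviation hurts exactly when the highest competing bid lies strictly between €158 and €600 — overbidding then wins at a price above your value.
€91: below both → same outcome either way.
€46: below both → same outcome either way.
€69: below both → same outcome either way.
€422: inside the interval → strictly worse (loss €264).
€76: below both → same outcome either way.
Count: 1.

1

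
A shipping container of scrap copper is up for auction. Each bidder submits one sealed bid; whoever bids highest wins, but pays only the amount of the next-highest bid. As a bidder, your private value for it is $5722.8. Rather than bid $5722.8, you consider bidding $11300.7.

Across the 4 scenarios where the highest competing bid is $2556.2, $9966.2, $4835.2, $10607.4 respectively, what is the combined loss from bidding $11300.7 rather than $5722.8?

$9128

The deviation costs you only when the competing bid falls strictly between $5722.8 and $11300.7; elsewhere both bids give the same outcome.
$2556.2: outcomes coincide → loss $0.
$9966.2: truthful payoff $0, deviation payoff −$4243.4 → loss $4243.4.
$4835.2: outcomes coincide → loss $0.
$10607.4: truthful payoff $0, deviation payoff −$4884.6 → loss $4884.6.
Total loss = $4243.4 + $4884.6 = $9128.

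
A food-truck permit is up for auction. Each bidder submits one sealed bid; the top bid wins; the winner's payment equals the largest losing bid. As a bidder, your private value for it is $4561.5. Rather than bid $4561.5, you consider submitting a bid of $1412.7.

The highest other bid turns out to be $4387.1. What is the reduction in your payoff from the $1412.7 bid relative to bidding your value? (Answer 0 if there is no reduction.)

$174.4

Bidding your value $4561.5: you win (since $4561.5 > $4387.1) and pay $4387.1. Payoff $174.4.
Bidding $1412.7: you lose. Payoff $0.
The competing bid $4387.1 lies between your shaded bid and your value, so underbidding forfeits an item you could have won at a profitable price.
Loss from deviating = $174.4 − ($0) = $174.4.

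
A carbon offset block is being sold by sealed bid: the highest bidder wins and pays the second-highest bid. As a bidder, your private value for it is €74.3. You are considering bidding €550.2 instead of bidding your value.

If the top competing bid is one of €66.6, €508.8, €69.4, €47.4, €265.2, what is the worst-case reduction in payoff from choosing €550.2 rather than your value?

€434.5

€66.6: same outcome either way → loss €0.
€508.8: truthful gives €0, deviation gives −€434.5 → loss €434.5.
€69.4: same outcome either way → loss €0.
€47.4: same outcome either way → loss €0.
€265.2: truthful gives €0, deviation gives −€190.9 → loss €190.9.
Maximum loss: €434.5.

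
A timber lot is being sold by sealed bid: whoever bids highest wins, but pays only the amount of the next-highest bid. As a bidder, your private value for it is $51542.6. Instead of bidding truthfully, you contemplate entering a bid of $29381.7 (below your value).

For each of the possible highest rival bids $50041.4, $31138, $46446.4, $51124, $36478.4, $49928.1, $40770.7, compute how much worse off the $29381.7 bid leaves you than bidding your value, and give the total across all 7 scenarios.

The deviation costs you only when the competing bid falls strictly between $29381.7 and $51542.6; elsewhere both bids give the same outcome.
$50041.4: truthful payoff $1501.2, deviation payoff $0 → loss $1501.2.
$31138: truthful payoff $20404.6, deviation payoff $0 → loss $20404.6.
$46446.4: truthful payoff $5096.2, deviation payoff $0 → loss $5096.2.
$51124: truthful payoff $418.6, deviation payoff $0 → loss $418.6.
$36478.4: truthful payoff $15064.2, deviation payoff $0 → loss $15064.2.
$49928.1: truthful payoff $1614.5, deviation payoff $0 → loss $1614.5.
$40770.7: truthful payoff $10771.9, deviation payoff $0 → loss $10771.9.
Total loss = $1501.2 + $20404.6 + $5096.2 + $418.6 + $15064.2 + $1614.5 + $10771.9 = $54871.2.

$54871.2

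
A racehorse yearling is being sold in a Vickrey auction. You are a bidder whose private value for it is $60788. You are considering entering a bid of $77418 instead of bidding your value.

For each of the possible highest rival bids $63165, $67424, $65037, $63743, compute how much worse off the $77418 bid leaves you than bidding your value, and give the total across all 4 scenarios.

$16217

The deviation costs you only when the competing bid falls strictly between $60788 and $77418; elsewhere both bids give the same outcome.
$63165: truthful payoff $0, deviation payoff −$2377 → loss $2377.
$67424: truthful payoff $0, deviation payoff −$6636 → loss $6636.
$65037: truthful payoff $0, deviation payoff −$4249 → loss $4249.
$63743: truthful payoff $0, deviation payoff −$2955 → loss $2955.
Total loss = $2377 + $6636 + $4249 + $2955 = $16217.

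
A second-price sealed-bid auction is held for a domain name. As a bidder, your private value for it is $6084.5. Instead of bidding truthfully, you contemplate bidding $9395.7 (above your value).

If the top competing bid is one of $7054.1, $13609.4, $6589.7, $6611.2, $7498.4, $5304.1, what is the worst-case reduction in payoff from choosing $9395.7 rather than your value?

$1413.9

$7054.1: truthful gives $0, deviation gives −$969.6 → loss $969.6.
$13609.4: same outcome either way → loss $0.
$6589.7: truthful gives $0, deviation gives −$505.2 → loss $505.2.
$6611.2: truthful gives $0, deviation gives −$526.7 → loss $526.7.
$7498.4: truthful gives $0, deviation gives −$1413.9 → loss $1413.9.
$5304.1: same outcome either way → loss $0.
Maximum loss: $1413.9.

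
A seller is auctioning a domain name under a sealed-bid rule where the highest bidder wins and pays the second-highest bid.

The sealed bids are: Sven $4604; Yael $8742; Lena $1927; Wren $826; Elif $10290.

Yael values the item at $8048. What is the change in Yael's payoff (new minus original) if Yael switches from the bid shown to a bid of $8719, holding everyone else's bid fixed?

The highest bid among the other bidders is $10290; Yael's bid doesn't change that.
Original bid $8742: Yael is not highest (top rival bid is $10290); payoff $0.
Alternative bid $8719: Yael is not highest (top rival bid is $10290); payoff $0.
Change in payoff = $0 − ($0) = $0.

$0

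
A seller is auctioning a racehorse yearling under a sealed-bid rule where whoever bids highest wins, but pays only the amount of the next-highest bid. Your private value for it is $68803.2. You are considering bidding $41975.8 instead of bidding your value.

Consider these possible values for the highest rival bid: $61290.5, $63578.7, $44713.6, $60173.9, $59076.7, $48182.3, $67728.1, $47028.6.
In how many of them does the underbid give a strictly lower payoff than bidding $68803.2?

The deviation hurts exactly when the highest competing bid lies strictly between $41975.8 and $68803.2 — underbidding then forfeits a profitable win.
$61290.5: inside the interval → strictly worse (loss $7512.7).
$63578.7: inside the interval → strictly worse (loss $5224.5).
$44713.6: inside the interval → strictly worse (loss $24089.6).
$60173.9: inside the interval → strictly worse (loss $8629.3).
$59076.7: inside the interval → strictly worse (loss $9726.5).
$48182.3: inside the interval → strictly worse (loss $20620.9).
$67728.1: inside the interval → strictly worse (loss $1075.1).
$47028.6: inside the interval → strictly worse (loss $21774.6).
Count: 8.

8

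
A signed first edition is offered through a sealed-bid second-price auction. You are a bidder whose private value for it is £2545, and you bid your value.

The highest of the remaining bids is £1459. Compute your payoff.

Your bid £2545 exceeds the highest competing bid £1459, so you win.
In a second-price auction the winner pays the second-highest bid, £1459.
Payoff = value − price = £2545 − £1459 = £1086.

£1086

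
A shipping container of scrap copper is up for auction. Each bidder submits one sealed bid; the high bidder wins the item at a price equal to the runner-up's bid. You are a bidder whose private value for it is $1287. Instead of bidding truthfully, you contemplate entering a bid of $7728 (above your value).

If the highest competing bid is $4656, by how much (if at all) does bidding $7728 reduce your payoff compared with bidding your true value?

Bidding your value $1287: you lose (since $1287 < $4656). Payoff $0.
Bidding $7728: you win and pay $4656. Payoff $1287 − $4656 = −$3369.
The competing bid $4656 lies between your value and your inflated bid, so overbidding wins an item priced above your value.
Loss from deviating = $0 − (−$3369) = $3369.

$3369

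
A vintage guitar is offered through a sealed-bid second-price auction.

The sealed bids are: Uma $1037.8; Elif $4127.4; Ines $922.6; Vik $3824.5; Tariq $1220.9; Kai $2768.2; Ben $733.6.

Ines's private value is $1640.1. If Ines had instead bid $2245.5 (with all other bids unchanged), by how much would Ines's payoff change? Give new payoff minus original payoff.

$0

The highest bid among the other bidders is $4127.4; Ines's bid doesn't change that.
Original bid $922.6: Ines is not highest (top rival bid is $4127.4); payoff $0.
Alternative bid $2245.5: Ines is not highest (top rival bid is $4127.4); payoff $0.
Change in payoff = $0 − ($0) = $0.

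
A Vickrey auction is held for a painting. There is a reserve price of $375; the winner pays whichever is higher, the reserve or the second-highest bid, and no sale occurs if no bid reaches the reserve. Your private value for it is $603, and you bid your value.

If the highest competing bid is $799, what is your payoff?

Your bid $603 is below the highest competing bid $799, so you lose. Payoff $0.

$0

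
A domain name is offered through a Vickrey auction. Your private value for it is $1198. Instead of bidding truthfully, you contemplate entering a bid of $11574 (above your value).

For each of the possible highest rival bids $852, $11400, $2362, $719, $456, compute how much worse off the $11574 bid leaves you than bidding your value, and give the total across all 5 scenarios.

The deviation costs you only when the competing bid falls strictly between $1198 and $11574; elsewhere both bids give the same outcome.
$852: outcomes coincide → loss $0.
$11400: truthful payoff $0, deviation payoff −$10202 → loss $10202.
$2362: truthful payoff $0, deviation payoff −$1164 → loss $1164.
$719: outcomes coincide → loss $0.
$456: outcomes coincide → loss $0.
Total loss = $10202 + $1164 = $11366.
Truthful bidding weakly dominates here: raising your bid can only win items priced above your value, and lowering it can only forfeit items priced below.

$11366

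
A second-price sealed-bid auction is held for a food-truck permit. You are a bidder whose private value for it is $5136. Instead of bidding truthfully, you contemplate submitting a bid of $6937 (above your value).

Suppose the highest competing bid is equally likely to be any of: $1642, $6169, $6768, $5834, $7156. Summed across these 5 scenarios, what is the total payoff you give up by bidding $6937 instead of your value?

$3363

The deviation costs you only when the competing bid falls strictly between $5136 and $6937; elsewhere both bids give the same outcome.
$1642: outcomes coincide → loss $0.
$6169: truthful payoff $0, deviation payoff −$1033 → loss $1033.
$6768: truthful payoff $0, deviation payoff −$1632 → loss $1632.
$5834: truthful payoff $0, deviation payoff −$698 → loss $698.
$7156: outcomes coincide → loss $0.
Total loss = $1033 + $1632 + $698 = $3363.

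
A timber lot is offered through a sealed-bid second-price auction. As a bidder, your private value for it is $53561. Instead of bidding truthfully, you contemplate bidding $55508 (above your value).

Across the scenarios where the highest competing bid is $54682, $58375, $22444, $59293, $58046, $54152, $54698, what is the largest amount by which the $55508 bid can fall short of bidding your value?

$1137

$54682: truthful gives $0, deviation gives −$1121 → loss $1121.
$58375: same outcome either way → loss $0.
$22444: same outcome either way → loss $0.
$59293: same outcome either way → loss $0.
$58046: same outcome either way → loss $0.
$54152: truthful gives $0, deviation gives −$591 → loss $591.
$54698: truthful gives $0, deviation gives −$1137 → loss $1137.
Maximum loss: $1137.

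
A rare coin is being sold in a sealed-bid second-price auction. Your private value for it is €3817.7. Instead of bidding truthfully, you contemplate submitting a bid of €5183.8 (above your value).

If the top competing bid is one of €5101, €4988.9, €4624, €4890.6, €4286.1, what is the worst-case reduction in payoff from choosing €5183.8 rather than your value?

€1283.3

€5101: truthful gives €0, deviation gives −€1283.3 → loss €1283.3.
€4988.9: truthful gives €0, deviation gives −€1171.2 → loss €1171.2.
€4624: truthful gives €0, deviation gives −€806.3 → loss €806.3.
€4890.6: truthful gives €0, deviation gives −€1072.9 → loss €1072.9.
€4286.1: truthful gives €0, deviation gives −€468.4 → loss €468.4.
Maximum loss: €1283.3.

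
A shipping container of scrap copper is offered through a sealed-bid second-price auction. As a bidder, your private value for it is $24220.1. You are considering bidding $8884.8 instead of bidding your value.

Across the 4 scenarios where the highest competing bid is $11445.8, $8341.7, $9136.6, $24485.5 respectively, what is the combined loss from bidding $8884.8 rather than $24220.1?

$27857.8

The deviation costs you only when the competing bid falls strictly between $8884.8 and $24220.1; elsewhere both bids give the same outcome.
$11445.8: truthful payoff $12774.3, deviation payoff $0 → loss $12774.3.
$8341.7: outcomes coincide → loss $0.
$9136.6: truthful payoff $15083.5, deviation payoff $0 → loss $15083.5.
$24485.5: outcomes coincide → loss $0.
Total loss = $12774.3 + $15083.5 = $27857.8.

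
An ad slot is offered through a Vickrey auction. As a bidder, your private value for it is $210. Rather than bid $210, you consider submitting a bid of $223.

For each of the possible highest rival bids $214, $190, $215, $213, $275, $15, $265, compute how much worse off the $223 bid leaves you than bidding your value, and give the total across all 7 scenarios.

The deviation costs you only when the competing bid falls strictly between $210 and $223; elsewhere both bids give the same outcome.
$214: truthful payoff $0, deviation payoff −$4 → loss $4.
$190: outcomes coincide → loss $0.
$215: truthful payoff $0, deviation payoff −$5 → loss $5.
$213: truthful payoff $0, deviation payoff −$3 → loss $3.
$275: outcomes coincide → loss $0.
$15: outcomes coincide → loss $0.
$265: outcomes coincide → loss $0.
Total loss = $4 + $5 + $3 = $12.

$12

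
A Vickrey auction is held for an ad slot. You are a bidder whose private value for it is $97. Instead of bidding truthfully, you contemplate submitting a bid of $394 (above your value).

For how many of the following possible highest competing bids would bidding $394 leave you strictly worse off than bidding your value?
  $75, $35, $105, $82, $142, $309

3

The deviation hurts exactly when the highest competing bid lies strictly between $97 and $394 — overbidding then wins at a price above your value.
$75: below both → same outcome either way.
$35: below both → same outcome either way.
$105: inside the interval → strictly worse (loss $8).
$82: below both → same outcome either way.
$142: inside the interval → strictly worse (loss $45).
$309: inside the interval → strictly worse (loss $212).
Count: 3.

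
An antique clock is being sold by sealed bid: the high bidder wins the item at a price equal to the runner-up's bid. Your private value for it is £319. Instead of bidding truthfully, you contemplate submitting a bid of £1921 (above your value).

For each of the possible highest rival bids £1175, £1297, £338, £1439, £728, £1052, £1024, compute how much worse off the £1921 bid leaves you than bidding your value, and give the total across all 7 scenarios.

£4820

The deviation costs you only when the competing bid falls strictly between £319 and £1921; elsewhere both bids give the same outcome.
£1175: truthful payoff £0, deviation payoff −£856 → loss £856.
£1297: truthful payoff £0, deviation payoff −£978 → loss £978.
£338: truthful payoff £0, deviation payoff −£19 → loss £19.
£1439: truthful payoff £0, deviation payoff −£1120 → loss £1120.
£728: truthful payoff £0, deviation payoff −£409 → loss £409.
£1052: truthful payoff £0, deviation payoff −£733 → loss £733.
£1024: truthful payoff £0, deviation payoff −£705 → loss £705.
Total loss = £856 + £978 + £19 + £1120 + £409 + £733 + £705 = £4820.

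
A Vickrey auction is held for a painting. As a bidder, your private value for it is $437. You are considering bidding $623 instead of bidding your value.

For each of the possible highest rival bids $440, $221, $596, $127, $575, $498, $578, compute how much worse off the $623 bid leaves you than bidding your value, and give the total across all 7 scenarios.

The deviation costs you only when the competing bid falls strictly between $437 and $623; elsewhere both bids give the same outcome.
$440: truthful payoff $0, deviation payoff −$3 → loss $3.
$221: outcomes coincide → loss $0.
$596: truthful payoff $0, deviation payoff −$159 → loss $159.
$127: outcomes coincide → loss $0.
$575: truthful payoff $0, deviation payoff −$138 → loss $138.
$498: truthful payoff $0, deviation payoff −$61 → loss $61.
$578: truthful payoff $0, deviation payoff −$141 → loss $141.
Total loss = $3 + $159 + $138 + $61 + $141 = $502.

$502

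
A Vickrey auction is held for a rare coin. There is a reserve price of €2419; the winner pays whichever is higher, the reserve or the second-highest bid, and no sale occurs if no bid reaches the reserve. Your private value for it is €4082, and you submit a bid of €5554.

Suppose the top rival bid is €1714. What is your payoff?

Your bid €5554 is the highest and exceeds the reserve.
Price = max(second-highest bid, reserve) = max(€1714, €2419) = €2419.
Payoff = €4082 − €2419 = €1663.

€1663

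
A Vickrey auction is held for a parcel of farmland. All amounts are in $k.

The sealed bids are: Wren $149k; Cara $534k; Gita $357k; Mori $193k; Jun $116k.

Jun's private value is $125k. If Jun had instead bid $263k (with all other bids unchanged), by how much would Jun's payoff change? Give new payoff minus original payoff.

The highest bid among the other bidders is $534k; Jun's bid doesn't change that.
Original bid $116k: Jun is not highest (top rival bid is $534k); payoff $0k.
Alternative bid $263k: Jun is not highest (top rival bid is $534k); payoff $0k.
Change in payoff = $0k − ($0k) = $0k.

$0k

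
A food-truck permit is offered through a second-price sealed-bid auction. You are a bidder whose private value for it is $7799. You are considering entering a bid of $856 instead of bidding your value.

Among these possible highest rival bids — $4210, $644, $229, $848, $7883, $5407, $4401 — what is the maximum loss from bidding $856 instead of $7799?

$3589

$4210: truthful gives $3589, deviation gives $0 → loss $3589.
$644: same outcome either way → loss $0.
$229: same outcome either way → loss $0.
$848: same outcome either way → loss $0.
$7883: same outcome either way → loss $0.
$5407: truthful gives $2392, deviation gives $0 → loss $2392.
$4401: truthful gives $3398, deviation gives $0 → loss $3398.
Maximum loss: $3589.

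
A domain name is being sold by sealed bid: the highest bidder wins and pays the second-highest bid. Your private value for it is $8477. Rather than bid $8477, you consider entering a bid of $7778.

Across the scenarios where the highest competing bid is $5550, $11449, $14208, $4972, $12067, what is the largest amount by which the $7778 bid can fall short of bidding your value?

$5550: same outcome either way → loss $0.
$11449: same outcome either way → loss $0.
$14208: same outcome either way → loss $0.
$4972: same outcome either way → loss $0.
$12067: same outcome either way → loss $0.
Maximum loss: $0.

$0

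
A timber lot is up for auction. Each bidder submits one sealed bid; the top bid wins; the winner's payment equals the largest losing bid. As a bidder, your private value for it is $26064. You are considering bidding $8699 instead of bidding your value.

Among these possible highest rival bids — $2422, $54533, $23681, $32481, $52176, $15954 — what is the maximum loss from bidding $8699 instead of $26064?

$10110

$2422: same outcome either way → loss $0.
$54533: same outcome either way → loss $0.
$23681: truthful gives $2383, deviation gives $0 → loss $2383.
$32481: same outcome either way → loss $0.
$52176: same outcome either way → loss $0.
$15954: truthful gives $10110, deviation gives $0 → loss $10110.
Maximum loss: $10110.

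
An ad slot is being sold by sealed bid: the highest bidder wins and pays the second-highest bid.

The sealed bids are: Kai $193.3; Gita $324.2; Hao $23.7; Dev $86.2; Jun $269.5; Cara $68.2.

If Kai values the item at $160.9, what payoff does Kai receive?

$0

Highest bid: Gita at $324.2, so Gita wins.
Second-highest bid: Jun at $269.5 — that is the price the winner pays.
Kai did not win, so Kai pays nothing and receives nothing: payoff $0.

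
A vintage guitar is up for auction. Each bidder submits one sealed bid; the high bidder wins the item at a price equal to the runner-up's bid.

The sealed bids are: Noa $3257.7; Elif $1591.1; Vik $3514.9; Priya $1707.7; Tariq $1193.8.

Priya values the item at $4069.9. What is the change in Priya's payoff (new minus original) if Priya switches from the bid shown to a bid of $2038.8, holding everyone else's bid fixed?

The highest bid among the other bidders is $3514.9; Priya's bid doesn't change that.
Original bid $1707.7: Priya is not highest (top rival bid is $3514.9); payoff $0.
Alternative bid $2038.8: Priya is not highest (top rival bid is $3514.9); payoff $0.
Change in payoff = $0 − ($0) = $0.

$0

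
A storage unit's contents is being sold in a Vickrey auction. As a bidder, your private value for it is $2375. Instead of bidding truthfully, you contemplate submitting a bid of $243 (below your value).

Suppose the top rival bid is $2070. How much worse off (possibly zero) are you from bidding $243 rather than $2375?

Bidding your value $2375: you win (since $2375 > $2070) and pay $2070. Payoff $305.
Bidding $243: you lose. Payoff $0.
The competing bid $2070 lies between your shaded bid and your value, so underbidding forfeits an item you could have won at a profitable price.
Loss from deviating = $305 − ($0) = $305.

$305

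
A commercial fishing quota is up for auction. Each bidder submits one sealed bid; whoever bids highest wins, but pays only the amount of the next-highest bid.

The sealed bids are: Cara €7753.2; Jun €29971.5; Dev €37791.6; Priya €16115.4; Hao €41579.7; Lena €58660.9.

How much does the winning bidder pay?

Highest bid: Lena at €58660.9, so Lena wins.
Second-highest bid: Hao at €41579.7 — that is the price the winner pays.

€41579.7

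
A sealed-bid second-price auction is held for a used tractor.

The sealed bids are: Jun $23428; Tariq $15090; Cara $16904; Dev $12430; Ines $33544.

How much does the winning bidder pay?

$23428

Highest bid: Ines at $33544, so Ines wins.
Second-highest bid: Jun at $23428 — that is the price the winner pays.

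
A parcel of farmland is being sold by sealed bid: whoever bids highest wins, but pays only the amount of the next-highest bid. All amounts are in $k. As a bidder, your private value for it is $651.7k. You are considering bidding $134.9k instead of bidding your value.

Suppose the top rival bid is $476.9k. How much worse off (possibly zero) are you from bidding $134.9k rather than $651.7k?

Bidding your value $651.7k: you win (since $651.7k > $476.9k) and pay $476.9k. Payoff $174.8k.
Bidding $134.9k: you lose. Payoff $0k.
The competing bid $476.9k lies between your shaded bid and your value, so underbidding forfeits an item you could have won at a profitable price.
Loss from deviating = $174.8k − ($0k) = $174.8k.

$174.8k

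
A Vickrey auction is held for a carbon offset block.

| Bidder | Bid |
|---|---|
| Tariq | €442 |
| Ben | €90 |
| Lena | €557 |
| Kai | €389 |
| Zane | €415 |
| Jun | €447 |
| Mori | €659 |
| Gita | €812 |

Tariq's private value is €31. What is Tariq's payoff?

Highest bid: Gita at €812, so Gita wins.
Second-highest bid: Mori at €659 — that is the price the winner pays.
Tariq did not win, so Tariq pays nothing and receives nothing: payoff €0.

€0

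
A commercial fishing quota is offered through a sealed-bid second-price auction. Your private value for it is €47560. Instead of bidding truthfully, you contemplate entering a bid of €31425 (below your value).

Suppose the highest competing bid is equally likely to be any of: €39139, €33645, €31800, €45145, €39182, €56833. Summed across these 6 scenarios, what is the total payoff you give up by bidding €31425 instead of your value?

€48889

The deviation costs you only when the competing bid falls strictly between €31425 and €47560; elsewhere both bids give the same outcome.
€39139: truthful payoff €8421, deviation payoff €0 → loss €8421.
€33645: truthful payoff €13915, deviation payoff €0 → loss €13915.
€31800: truthful payoff €15760, deviation payoff €0 → loss €15760.
€45145: truthful payoff €2415, deviation payoff €0 → loss €2415.
€39182: truthful payoff €8378, deviation payoff €0 → loss €8378.
€56833: outcomes coincide → loss €0.
Total loss = €8421 + €13915 + €15760 + €2415 + €8378 = €48889.
Because the price is fixed by the runner-up's bid, deviating from your value can only change a good outcome into a bad one — never the reverse.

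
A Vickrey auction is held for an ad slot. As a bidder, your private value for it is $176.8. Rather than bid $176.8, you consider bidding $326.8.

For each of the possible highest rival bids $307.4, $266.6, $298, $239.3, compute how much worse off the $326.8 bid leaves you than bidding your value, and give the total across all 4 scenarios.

The deviation costs you only when the competing bid falls strictly between $176.8 and $326.8; elsewhere both bids give the same outcome.
$307.4: truthful payoff $0, deviation payoff −$130.6 → loss $130.6.
$266.6: truthful payoff $0, deviation payoff −$89.8 → loss $89.8.
$298: truthful payoff $0, deviation payoff −$121.2 → loss $121.2.
$239.3: truthful payoff $0, deviation payoff −$62.5 → loss $62.5.
Total loss = $130.6 + $89.8 + $121.2 + $62.5 = $404.1.

$404.1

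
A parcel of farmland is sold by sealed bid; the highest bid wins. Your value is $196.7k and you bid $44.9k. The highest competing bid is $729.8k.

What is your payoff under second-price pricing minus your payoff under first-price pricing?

$0k

Your bid $44.9k is below $729.8k, so you lose under either rule.
Payoff is $0k in both cases; difference = $0k.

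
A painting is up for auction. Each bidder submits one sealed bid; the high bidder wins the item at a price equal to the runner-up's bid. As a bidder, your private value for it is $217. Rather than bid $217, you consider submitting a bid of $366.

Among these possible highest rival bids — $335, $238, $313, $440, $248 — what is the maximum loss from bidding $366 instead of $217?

$335: truthful gives $0, deviation gives −$118 → loss $118.
$238: truthful gives $0, deviation gives −$21 → loss $21.
$313: truthful gives $0, deviation gives −$96 → loss $96.
$440: same outcome either way → loss $0.
$248: truthful gives $0, deviation gives −$31 → loss $31.
Maximum loss: $118.

$118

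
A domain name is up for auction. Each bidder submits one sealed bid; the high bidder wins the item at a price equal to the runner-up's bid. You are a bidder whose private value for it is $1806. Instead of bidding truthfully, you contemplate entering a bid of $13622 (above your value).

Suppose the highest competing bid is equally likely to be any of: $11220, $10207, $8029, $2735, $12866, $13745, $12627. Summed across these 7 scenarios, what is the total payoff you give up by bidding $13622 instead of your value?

The deviation costs you only when the competing bid falls strictly between $1806 and $13622; elsewhere both bids give the same outcome.
$11220: truthful payoff $0, deviation payoff −$9414 → loss $9414.
$10207: truthful payoff $0, deviation payoff −$8401 → loss $8401.
$8029: truthful payoff $0, deviation payoff −$6223 → loss $6223.
$2735: truthful payoff $0, deviation payoff −$929 → loss $929.
$12866: truthful payoff $0, deviation payoff −$11060 → loss $11060.
$13745: outcomes coincide → loss $0.
$12627: truthful payoff $0, deviation payoff −$10821 → loss $10821.
Total loss = $9414 + $8401 + $6223 + $929 + $11060 + $10821 = $46848.

$46848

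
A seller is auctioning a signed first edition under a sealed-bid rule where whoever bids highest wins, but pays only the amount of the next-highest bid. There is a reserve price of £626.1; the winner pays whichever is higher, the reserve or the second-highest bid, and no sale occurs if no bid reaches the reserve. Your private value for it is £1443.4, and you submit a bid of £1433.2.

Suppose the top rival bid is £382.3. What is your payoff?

£817.3

Your bid £1433.2 is the highest and exceeds the reserve.
Price = max(second-highest bid, reserve) = max(£382.3, £626.1) = £626.1.
Payoff = £1443.4 − £626.1 = £817.3.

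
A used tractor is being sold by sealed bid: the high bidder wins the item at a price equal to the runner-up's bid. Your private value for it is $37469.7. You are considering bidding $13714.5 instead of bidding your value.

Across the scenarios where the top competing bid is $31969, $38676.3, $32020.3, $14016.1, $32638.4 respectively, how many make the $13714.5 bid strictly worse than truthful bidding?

4

The deviation hurts exactly when the highest competing bid lies strictly between $13714.5 and $37469.7 — underbidding then forfeits a profitable win.
$31969: inside the interval → strictly worse (loss $5500.7).
$38676.3: above both → same outcome either way.
$32020.3: inside the interval → strictly worse (loss $5449.4).
$14016.1: inside the interval → strictly worse (loss $23453.6).
$32638.4: inside the interval → strictly worse (loss $4831.3).
Count: 4.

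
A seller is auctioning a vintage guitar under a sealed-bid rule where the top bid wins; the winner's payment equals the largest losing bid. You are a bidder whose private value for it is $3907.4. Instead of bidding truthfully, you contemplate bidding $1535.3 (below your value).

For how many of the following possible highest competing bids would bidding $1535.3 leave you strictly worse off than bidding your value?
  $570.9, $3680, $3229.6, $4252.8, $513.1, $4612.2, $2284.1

The deviation hurts exactly when the highest competing bid lies strictly between $1535.3 and $3907.4 — underbidding then forfeits a profitable win.
$570.9: below both → same outcome either way.
$3680: inside the interval → strictly worse (loss $227.4).
$3229.6: inside the interval → strictly worse (loss $677.8).
$4252.8: above both → same outcome either way.
$513.1: below both → same outcome either way.
$4612.2: above both → same outcome either way.
$2284.1: inside the interval → strictly worse (loss $1623.3).
Count: 3.

3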